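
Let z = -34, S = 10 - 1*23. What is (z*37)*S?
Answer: 16354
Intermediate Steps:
S = -13 (S = 10 - 23 = -13)
(z*37)*S = -34*37*(-13) = -1258*(-13) = 16354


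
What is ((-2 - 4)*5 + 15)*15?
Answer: -225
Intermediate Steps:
((-2 - 4)*5 + 15)*15 = (-6*5 + 15)*15 = (-30 + 15)*15 = -15*15 = -225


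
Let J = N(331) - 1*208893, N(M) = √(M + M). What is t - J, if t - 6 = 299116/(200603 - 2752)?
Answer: 41331175165/197851 - √662 ≈ 2.0887e+5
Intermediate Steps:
N(M) = √2*√M (N(M) = √(2*M) = √2*√M)
t = 1486222/197851 (t = 6 + 299116/(200603 - 2752) = 6 + 299116/197851 = 1486222/197851 ≈ 7.5118)
J = -208893 + √662 (J = √2*√331 - 1*208893 = √662 - 208893 = -208893 + √662 ≈ -2.0887e+5)
t - J = 1486222/197851 - (-208893 + √662) = 1486222/197851 + (208893 - √662) = 41331175165/197851 - √662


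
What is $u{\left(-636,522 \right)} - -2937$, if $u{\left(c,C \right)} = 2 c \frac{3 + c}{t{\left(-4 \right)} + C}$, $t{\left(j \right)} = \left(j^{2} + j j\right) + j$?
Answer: $\frac{1210263}{275} \approx 4401.0$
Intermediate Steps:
$t{\left(j \right)} = j + 2 j^{2}$ ($t{\left(j \right)} = \left(j^{2} + j^{2}\right) + j = 2 j^{2} + j = j + 2 j^{2}$)
$u{\left(c,C \right)} = \frac{2 c \left(3 + c\right)}{28 + C}$ ($u{\left(c,C \right)} = 2 c \frac{3 + c}{- 4 \left(1 + 2 \left(-4\right)\right) + C} = 2 c \frac{3 + c}{- 4 \left(1 - 8\right) + C} = 2 c \frac{3 + c}{\left(-4\right) \left(-7\right) + C} = 2 c \frac{3 + c}{28 + C} = \frac{2 c \left(3 + c\right)}{28 + C}$)
$u{\left(-636,522 \right)} - -2937 = 2 \left(-636\right) \frac{1}{28 + 522} \left(3 - 636\right) - -2937 = 2 \left(-636\right) \frac{1}{550} \left(-633\right) + 2937 = \frac{402588}{275} + 2937 = \frac{1210263}{275}$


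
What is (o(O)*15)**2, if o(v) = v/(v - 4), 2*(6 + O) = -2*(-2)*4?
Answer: 225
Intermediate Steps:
O = 2 (O = -6 + (-2*(-2)*4)/2 = -6 + (4*4)/2 = -6 + (1/2)*16 = -6 + 8 = 2)
o(v) = v/(-4 + v)
(o(O)*15)**2 = ((2/(-4 + 2))*15)**2 = ((2/(-2))*15)**2 = ((2*(-1/2))*15)**2 = (-1*15)**2 = (-15)**2 = 225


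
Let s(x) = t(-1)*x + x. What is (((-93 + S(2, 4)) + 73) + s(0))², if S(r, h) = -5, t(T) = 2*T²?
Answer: 625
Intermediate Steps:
s(x) = 3*x (s(x) = (2*(-1)²)*x + x = (2*1)*x + x = 2*x + x = 3*x)
(((-93 + S(2, 4)) + 73) + s(0))² = (((-93 - 5) + 73) + 3*0)² = ((-98 + 73) + 0)² = (-25 + 0)² = (-25)² = 625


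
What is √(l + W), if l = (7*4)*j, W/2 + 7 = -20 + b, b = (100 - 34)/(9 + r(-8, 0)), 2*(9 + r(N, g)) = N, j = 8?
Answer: √137 ≈ 11.705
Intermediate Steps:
r(N, g) = -9 + N/2
b = -33/2 (b = (100 - 34)/(9 + (-9 + (½)*(-8))) = 66/(9 + (-9 - 4)) = 66/(9 - 13) = 66/(-4) = 66*(-¼) = -33/2 ≈ -16.500)
W = -87 (W = -14 + 2*(-20 - 33/2) = -14 + 2*(-73/2) = -14 - 73 = -87)
l = 224 (l = (7*4)*8 = 28*8 = 224)
√(l + W) = √(224 - 87) = √137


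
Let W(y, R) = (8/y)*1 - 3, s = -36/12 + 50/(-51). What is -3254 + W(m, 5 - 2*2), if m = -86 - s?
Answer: -13624439/4183 ≈ -3257.1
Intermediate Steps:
s = -203/51 (s = -36*1/12 + 50*(-1/51) = -3 - 50/51 = -203/51 ≈ -3.9804)
m = -4183/51 (m = -86 - 1*(-203/51) = -86 + 203/51 = -4183/51 ≈ -82.020)
W(y, R) = -3 + 8/y (W(y, R) = 8/y - 3 = -3 + 8/y)
-3254 + W(m, 5 - 2*2) = -3254 + (-3 + 8/(-4183/51)) = -3254 + (-3 + 8*(-51/4183)) = -3254 + (-3 - 408/4183) = -3254 - 12957/4183 = -13624439/4183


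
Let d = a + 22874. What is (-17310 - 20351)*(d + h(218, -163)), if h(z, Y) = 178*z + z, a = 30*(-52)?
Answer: -2272314096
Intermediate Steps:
a = -1560
d = 21314 (d = -1560 + 22874 = 21314)
h(z, Y) = 179*z
(-17310 - 20351)*(d + h(218, -163)) = (-17310 - 20351)*(21314 + 179*218) = -37661*(21314 + 39022) = -37661*60336 = -2272314096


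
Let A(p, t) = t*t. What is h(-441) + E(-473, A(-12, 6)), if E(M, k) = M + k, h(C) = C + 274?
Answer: -604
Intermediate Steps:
h(C) = 274 + C
A(p, t) = t²
h(-441) + E(-473, A(-12, 6)) = (274 - 441) + (-473 + 6²) = -167 + (-473 + 36) = -167 - 437 = -604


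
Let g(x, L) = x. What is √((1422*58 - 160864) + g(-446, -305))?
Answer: I*√78834 ≈ 280.77*I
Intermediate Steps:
√((1422*58 - 160864) + g(-446, -305)) = √((1422*58 - 160864) - 446) = √((82476 - 160864) - 446) = √(-78388 - 446) = √(-78834) = I*√78834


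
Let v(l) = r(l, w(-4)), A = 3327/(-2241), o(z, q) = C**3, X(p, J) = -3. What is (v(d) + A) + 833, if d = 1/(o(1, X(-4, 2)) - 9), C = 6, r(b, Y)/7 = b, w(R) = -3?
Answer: 14286847/17181 ≈ 831.55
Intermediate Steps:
r(b, Y) = 7*b
o(z, q) = 216 (o(z, q) = 6**3 = 216)
d = 1/207 (d = 1/(216 - 9) = 1/207 ≈ 0.0048309)
A = -1109/747 (A = 3327*(-1/2241) = -1109/747 ≈ -1.4846)
v(l) = 7*l
(v(d) + A) + 833 = (7*(1/207) - 1109/747) + 833 = (7/207 - 1109/747) + 833 = -24926/17181 + 833 = 14286847/17181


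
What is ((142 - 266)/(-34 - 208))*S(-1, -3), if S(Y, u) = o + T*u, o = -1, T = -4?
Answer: 62/11 ≈ 5.6364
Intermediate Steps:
S(Y, u) = -1 - 4*u
((142 - 266)/(-34 - 208))*S(-1, -3) = ((142 - 266)/(-34 - 208))*(-1 - 4*(-3)) = (-124/(-242))*(-1 + 12) = -124*(-1/242)*11 = (62/121)*11 = 62/11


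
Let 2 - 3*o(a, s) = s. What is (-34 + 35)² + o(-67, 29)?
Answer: -8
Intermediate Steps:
o(a, s) = ⅔ - s/3
(-34 + 35)² + o(-67, 29) = (-34 + 35)² + (⅔ - ⅓*29) = 1² + (⅔ - 29/3) = 1 - 9 = -8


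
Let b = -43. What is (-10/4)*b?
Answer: 215/2 ≈ 107.50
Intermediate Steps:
(-10/4)*b = -10/4*(-43) = -1*5/2*(-43) = -5/2*(-43) = 215/2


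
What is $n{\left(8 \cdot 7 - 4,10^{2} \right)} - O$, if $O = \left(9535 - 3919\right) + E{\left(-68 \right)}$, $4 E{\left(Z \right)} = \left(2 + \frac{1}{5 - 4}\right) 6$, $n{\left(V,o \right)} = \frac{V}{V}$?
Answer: $- \frac{11239}{2} \approx -5619.5$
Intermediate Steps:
$n{\left(V,o \right)} = 1$
$E{\left(Z \right)} = \frac{9}{2}$ ($E{\left(Z \right)} = \frac{\left(2 + \frac{1}{5 - 4}\right) 6}{4} = \frac{\left(2 + 1^{-1}\right) 6}{4} = \frac{\left(2 + 1\right) 6}{4} = \frac{3 \cdot 6}{4} = \frac{1}{4} \cdot 18 = \frac{9}{2}$)
$O = \frac{11241}{2}$ ($O = \left(9535 - 3919\right) + \frac{9}{2} = 5616 + \frac{9}{2} = \frac{11241}{2} \approx 5620.5$)
$n{\left(8 \cdot 7 - 4,10^{2} \right)} - O = 1 - \frac{11241}{2} = - \frac{11239}{2}$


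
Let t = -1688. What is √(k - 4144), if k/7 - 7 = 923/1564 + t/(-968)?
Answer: I*√301798187061/8602 ≈ 63.864*I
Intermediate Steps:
k = 12364765/189244 (k = 49 + 7*(923/1564 - 1688/(-968)) = 49 + 7*(923*(1/1564) - 1688*(-1/968)) = 49 + 7*(923/1564 + 211/121) = 49 + 7*(441687/189244) = 49 + 3091809/189244 = 12364765/189244 ≈ 65.338)
√(k - 4144) = √(12364765/189244 - 4144) = √(-771862371/189244) = I*√301798187061/8602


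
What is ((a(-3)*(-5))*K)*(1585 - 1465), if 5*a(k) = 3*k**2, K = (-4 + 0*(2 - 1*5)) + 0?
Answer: 12960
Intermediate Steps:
K = -4 (K = (-4 + 0*(2 - 5)) + 0 = (-4 + 0*(-3)) + 0 = (-4 + 0) + 0 = -4 + 0 = -4)
a(k) = 3*k**2/5 (a(k) = (3*k**2)/5 = 3*k**2/5)
((a(-3)*(-5))*K)*(1585 - 1465) = ((((3/5)*(-3)**2)*(-5))*(-4))*(1585 - 1465) = ((((3/5)*9)*(-5))*(-4))*120 = (((27/5)*(-5))*(-4))*120 = -27*(-4)*120 = 108*120 = 12960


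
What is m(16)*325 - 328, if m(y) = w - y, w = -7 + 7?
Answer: -5528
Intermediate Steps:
w = 0
m(y) = -y (m(y) = 0 - y = -y)
m(16)*325 - 328 = -1*16*325 - 328 = -16*325 - 328 = -5200 - 328 = -5528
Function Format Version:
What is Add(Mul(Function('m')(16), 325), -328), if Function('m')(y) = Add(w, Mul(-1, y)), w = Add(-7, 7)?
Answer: -5528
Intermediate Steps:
w = 0
Function('m')(y) = Mul(-1, y) (Function('m')(y) = Add(0, Mul(-1, y)) = Mul(-1, y))
Add(Mul(Function('m')(16), 325), -328) = Add(Mul(Mul(-1, 16), 325), -328) = Add(Mul(-16, 325), -328) = Add(-5200, -328) = -5528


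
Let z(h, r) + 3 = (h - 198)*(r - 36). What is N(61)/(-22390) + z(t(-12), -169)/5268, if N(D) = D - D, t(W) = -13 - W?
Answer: 10198/1317 ≈ 7.7434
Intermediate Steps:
z(h, r) = -3 + (-198 + h)*(-36 + r) (z(h, r) = -3 + (h - 198)*(r - 36) = -3 + (-198 + h)*(-36 + r))
N(D) = 0
N(61)/(-22390) + z(t(-12), -169)/5268 = 0/(-22390) + (7125 - 198*(-169) - 36*(-13 - 1*(-12)) + (-13 - 1*(-12))*(-169))/5268 = 0*(-1/22390) + (7125 + 33462 - 36*(-13 + 12) + (-13 + 12)*(-169))*(1/5268) = 0 + (7125 + 33462 - 36*(-1) - 1*(-169))*(1/5268) = 0 + (7125 + 33462 + 36 + 169)*(1/5268) = 0 + 40792*(1/5268) = 0 + 10198/1317 = 10198/1317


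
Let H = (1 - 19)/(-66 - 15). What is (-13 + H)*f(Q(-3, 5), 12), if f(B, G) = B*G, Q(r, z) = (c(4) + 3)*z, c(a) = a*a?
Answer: -43700/3 ≈ -14567.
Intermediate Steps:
c(a) = a²
Q(r, z) = 19*z (Q(r, z) = (4² + 3)*z = (16 + 3)*z = 19*z)
H = 2/9 (H = -18/(-81) = -18*(-1/81) = 2/9 ≈ 0.22222)
(-13 + H)*f(Q(-3, 5), 12) = (-13 + 2/9)*((19*5)*12) = -10925*12/9 = -115/9*1140 = -43700/3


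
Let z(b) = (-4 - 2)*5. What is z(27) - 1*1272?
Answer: -1302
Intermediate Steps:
z(b) = -30 (z(b) = -6*5 = -30)
z(27) - 1*1272 = -30 - 1*1272 = -30 - 1272 = -1302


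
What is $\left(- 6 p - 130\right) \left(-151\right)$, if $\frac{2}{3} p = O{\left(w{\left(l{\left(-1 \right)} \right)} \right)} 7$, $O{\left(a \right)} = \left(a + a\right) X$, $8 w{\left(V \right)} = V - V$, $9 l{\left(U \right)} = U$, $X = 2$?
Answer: $19630$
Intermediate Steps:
$l{\left(U \right)} = \frac{U}{9}$
$w{\left(V \right)} = 0$ ($w{\left(V \right)} = \frac{V - V}{8} = \frac{1}{8} \cdot 0 = 0$)
$O{\left(a \right)} = 4 a$ ($O{\left(a \right)} = \left(a + a\right) 2 = 2 a 2 = 4 a$)
$p = 0$ ($p = \frac{3 \cdot 4 \cdot 0 \cdot 7}{2} = \frac{3 \cdot 0 \cdot 7}{2} = \frac{3}{2} \cdot 0 = 0$)
$\left(- 6 p - 130\right) \left(-151\right) = \left(\left(-6\right) 0 - 130\right) \left(-151\right) = \left(0 - 130\right) \left(-151\right) = \left(-130\right) \left(-151\right) = 19630$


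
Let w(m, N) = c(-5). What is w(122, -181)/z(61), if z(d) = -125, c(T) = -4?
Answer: 4/125 ≈ 0.032000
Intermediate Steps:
w(m, N) = -4
w(122, -181)/z(61) = -4/(-125) = -4*(-1/125) = 4/125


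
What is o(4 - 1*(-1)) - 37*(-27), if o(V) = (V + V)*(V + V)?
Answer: 1099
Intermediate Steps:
o(V) = 4*V² (o(V) = (2*V)*(2*V) = 4*V²)
o(4 - 1*(-1)) - 37*(-27) = 4*(4 - 1*(-1))² - 37*(-27) = 4*(4 + 1)² + 999 = 4*5² + 999 = 4*25 + 999 = 100 + 999 = 1099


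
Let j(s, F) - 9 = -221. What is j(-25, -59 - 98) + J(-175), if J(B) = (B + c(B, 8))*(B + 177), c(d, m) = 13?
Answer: -536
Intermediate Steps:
j(s, F) = -212 (j(s, F) = 9 - 221 = -212)
J(B) = (13 + B)*(177 + B) (J(B) = (B + 13)*(B + 177) = (13 + B)*(177 + B))
j(-25, -59 - 98) + J(-175) = -212 + (2301 + (-175)² + 190*(-175)) = -212 + (2301 + 30625 - 33250) = -212 - 324 = -536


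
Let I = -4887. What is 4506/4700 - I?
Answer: 11486703/2350 ≈ 4888.0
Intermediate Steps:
4506/4700 - I = 4506/4700 - 1*(-4887) = 4506*(1/4700) + 4887 = 2253/2350 + 4887 = 11486703/2350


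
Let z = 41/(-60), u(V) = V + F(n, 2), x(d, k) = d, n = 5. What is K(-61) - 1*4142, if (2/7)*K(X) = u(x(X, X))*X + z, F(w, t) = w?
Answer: 937393/120 ≈ 7811.6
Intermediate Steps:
u(V) = 5 + V (u(V) = V + 5 = 5 + V)
z = -41/60 (z = 41*(-1/60) = -41/60 ≈ -0.68333)
K(X) = -287/120 + 7*X*(5 + X)/2 (K(X) = 7*((5 + X)*X - 41/60)/2 = 7*(X*(5 + X) - 41/60)/2 = 7*(-41/60 + X*(5 + X))/2 = -287/120 + 7*X*(5 + X)/2)
K(-61) - 1*4142 = (-287/120 + (7/2)*(-61)*(5 - 61)) - 1*4142 = (-287/120 + (7/2)*(-61)*(-56)) - 4142 = (-287/120 + 11956) - 4142 = 1434433/120 - 4142 = 937393/120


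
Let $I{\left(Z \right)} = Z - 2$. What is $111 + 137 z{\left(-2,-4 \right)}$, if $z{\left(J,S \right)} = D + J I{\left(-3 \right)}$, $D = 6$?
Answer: $2303$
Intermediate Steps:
$I{\left(Z \right)} = -2 + Z$
$z{\left(J,S \right)} = 6 - 5 J$ ($z{\left(J,S \right)} = 6 + J \left(-2 - 3\right) = 6 + J \left(-5\right) = 6 - 5 J$)
$111 + 137 z{\left(-2,-4 \right)} = 111 + 137 \left(6 - -10\right) = 111 + 137 \left(6 + 10\right) = 111 + 137 \cdot 16 = 111 + 2192 = 2303$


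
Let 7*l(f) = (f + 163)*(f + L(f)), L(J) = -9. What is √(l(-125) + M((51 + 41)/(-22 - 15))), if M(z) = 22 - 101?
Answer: I*√39515/7 ≈ 28.398*I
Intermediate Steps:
M(z) = -79
l(f) = (-9 + f)*(163 + f)/7 (l(f) = ((f + 163)*(f - 9))/7 = ((163 + f)*(-9 + f))/7 = ((-9 + f)*(163 + f))/7 = (-9 + f)*(163 + f)/7)
√(l(-125) + M((51 + 41)/(-22 - 15))) = √((-1467/7 + 22*(-125) + (⅐)*(-125)²) - 79) = √((-1467/7 - 2750 + (⅐)*15625) - 79) = √((-1467/7 - 2750 + 15625/7) - 79) = √(-5092/7 - 79) = √(-5645/7) = I*√39515/7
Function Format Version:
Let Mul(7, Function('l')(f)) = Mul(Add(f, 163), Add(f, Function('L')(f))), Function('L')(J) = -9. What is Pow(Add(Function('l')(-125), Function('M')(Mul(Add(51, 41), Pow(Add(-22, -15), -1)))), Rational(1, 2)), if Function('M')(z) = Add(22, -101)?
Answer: Mul(Rational(1, 7), I, Pow(39515, Rational(1, 2))) ≈ Mul(28.398, I)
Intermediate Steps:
Function('M')(z) = -79
Function('l')(f) = Mul(Rational(1, 7), Add(-9, f), Add(163, f)) (Function('l')(f) = Mul(Rational(1, 7), Mul(Add(f, 163), Add(f, -9))) = Mul(Rational(1, 7), Mul(Add(163, f), Add(-9, f))) = Mul(Rational(1, 7), Mul(Add(-9, f), Add(163, f))) = Mul(Rational(1, 7), Add(-9, f), Add(163, f)))
Pow(Add(Function('l')(-125), Function('M')(Mul(Add(51, 41), Pow(Add(-22, -15), -1)))), Rational(1, 2)) = Pow(Add(Add(Rational(-1467, 7), Mul(22, -125), Mul(Rational(1, 7), Pow(-125, 2))), -79), Rational(1, 2)) = Pow(Add(Add(Rational(-1467, 7), -2750, Mul(Rational(1, 7), 15625)), -79), Rational(1, 2)) = Pow(Add(Add(Rational(-1467, 7), -2750, Rational(15625, 7)), -79), Rational(1, 2)) = Pow(Add(Rational(-5092, 7), -79), Rational(1, 2)) = Pow(Rational(-5645, 7), Rational(1, 2)) = Mul(Rational(1, 7), I, Pow(39515, Rational(1, 2)))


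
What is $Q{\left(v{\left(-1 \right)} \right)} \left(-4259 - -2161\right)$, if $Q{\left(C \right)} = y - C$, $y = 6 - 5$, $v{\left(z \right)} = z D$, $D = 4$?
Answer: $-10490$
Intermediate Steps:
$v{\left(z \right)} = 4 z$ ($v{\left(z \right)} = z 4 = 4 z$)
$y = 1$ ($y = 6 - 5 = 1$)
$Q{\left(C \right)} = 1 - C$
$Q{\left(v{\left(-1 \right)} \right)} \left(-4259 - -2161\right) = \left(1 - 4 \left(-1\right)\right) \left(-4259 - -2161\right) = \left(1 - -4\right) \left(-4259 + 2161\right) = \left(1 + 4\right) \left(-2098\right) = 5 \left(-2098\right) = -10490$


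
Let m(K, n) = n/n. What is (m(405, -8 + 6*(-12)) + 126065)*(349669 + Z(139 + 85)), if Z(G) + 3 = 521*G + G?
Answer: 58821639204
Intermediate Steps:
m(K, n) = 1
Z(G) = -3 + 522*G (Z(G) = -3 + (521*G + G) = -3 + 522*G)
(m(405, -8 + 6*(-12)) + 126065)*(349669 + Z(139 + 85)) = (1 + 126065)*(349669 + (-3 + 522*(139 + 85))) = 126066*(349669 + (-3 + 522*224)) = 126066*(349669 + (-3 + 116928)) = 126066*(349669 + 116925) = 126066*466594 = 58821639204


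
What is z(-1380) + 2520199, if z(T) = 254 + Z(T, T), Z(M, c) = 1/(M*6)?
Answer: 20869350839/8280 ≈ 2.5205e+6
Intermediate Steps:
Z(M, c) = 1/(6*M)
z(T) = 254 + 1/(6*T)
z(-1380) + 2520199 = (254 + (1/6)/(-1380)) + 2520199 = (254 + (1/6)*(-1/1380)) + 2520199 = (254 - 1/8280) + 2520199 = 2103119/8280 + 2520199 = 20869350839/8280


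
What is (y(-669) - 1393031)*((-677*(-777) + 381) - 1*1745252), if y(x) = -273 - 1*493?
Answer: 1698818323074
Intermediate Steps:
y(x) = -766 (y(x) = -273 - 493 = -766)
(y(-669) - 1393031)*((-677*(-777) + 381) - 1*1745252) = (-766 - 1393031)*((-677*(-777) + 381) - 1*1745252) = -1393797*((526029 + 381) - 1745252) = -1393797*(526410 - 1745252) = -1393797*(-1218842) = 1698818323074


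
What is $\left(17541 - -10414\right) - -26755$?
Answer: $54710$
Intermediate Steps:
$\left(17541 - -10414\right) - -26755 = \left(17541 + 10414\right) + 26755 = 27955 + 26755 = 54710$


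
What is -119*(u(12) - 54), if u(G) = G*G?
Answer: -10710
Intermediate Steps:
u(G) = G²
-119*(u(12) - 54) = -119*(12² - 54) = -119*(144 - 54) = -119*90 = -10710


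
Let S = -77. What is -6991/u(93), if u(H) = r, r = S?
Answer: 6991/77 ≈ 90.792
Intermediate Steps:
r = -77
u(H) = -77
-6991/u(93) = -6991/(-77) = -6991*(-1/77) = 6991/77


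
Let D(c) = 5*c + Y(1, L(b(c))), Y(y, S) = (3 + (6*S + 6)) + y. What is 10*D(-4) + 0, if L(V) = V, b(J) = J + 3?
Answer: -160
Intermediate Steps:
b(J) = 3 + J
Y(y, S) = 9 + y + 6*S (Y(y, S) = (3 + (6 + 6*S)) + y = (9 + 6*S) + y = 9 + y + 6*S)
D(c) = 28 + 11*c (D(c) = 5*c + (9 + 1 + 6*(3 + c)) = 5*c + (9 + 1 + (18 + 6*c)) = 5*c + (28 + 6*c) = 28 + 11*c)
10*D(-4) + 0 = 10*(28 + 11*(-4)) + 0 = 10*(28 - 44) + 0 = 10*(-16) + 0 = -160 + 0 = -160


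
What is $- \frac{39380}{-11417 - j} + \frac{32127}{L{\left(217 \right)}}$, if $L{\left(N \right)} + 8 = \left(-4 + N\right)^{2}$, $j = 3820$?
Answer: $\frac{2275835279}{691165557} \approx 3.2928$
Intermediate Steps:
$L{\left(N \right)} = -8 + \left(-4 + N\right)^{2}$
$- \frac{39380}{-11417 - j} + \frac{32127}{L{\left(217 \right)}} = - \frac{39380}{-11417 - 3820} + \frac{32127}{-8 + \left(-4 + 217\right)^{2}} = - \frac{39380}{-11417 - 3820} + \frac{32127}{-8 + 213^{2}} = - \frac{39380}{-15237} + \frac{32127}{-8 + 45369} = \left(-39380\right) \left(- \frac{1}{15237}\right) + \frac{32127}{45361} = \frac{39380}{15237} + 32127 \cdot \frac{1}{45361} = \frac{39380}{15237} + \frac{32127}{45361} = \frac{2275835279}{691165557}$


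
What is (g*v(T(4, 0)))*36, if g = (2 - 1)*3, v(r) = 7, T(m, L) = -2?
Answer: 756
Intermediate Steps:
g = 3 (g = 1*3 = 3)
(g*v(T(4, 0)))*36 = (3*7)*36 = 21*36 = 756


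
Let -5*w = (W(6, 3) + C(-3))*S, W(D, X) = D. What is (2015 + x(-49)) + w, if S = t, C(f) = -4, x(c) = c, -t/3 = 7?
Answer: 9872/5 ≈ 1974.4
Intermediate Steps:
t = -21 (t = -3*7 = -21)
S = -21
w = 42/5 (w = -(6 - 4)*(-21)/5 = -2*(-21)/5 = -1/5*(-42) = 42/5 ≈ 8.4000)
(2015 + x(-49)) + w = (2015 - 49) + 42/5 = 1966 + 42/5 = 9872/5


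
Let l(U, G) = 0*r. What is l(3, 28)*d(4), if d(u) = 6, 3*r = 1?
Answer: 0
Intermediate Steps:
r = 1/3 (r = (1/3)*1 = 1/3 ≈ 0.33333)
l(U, G) = 0 (l(U, G) = 0*(1/3) = 0)
l(3, 28)*d(4) = 0*6 = 0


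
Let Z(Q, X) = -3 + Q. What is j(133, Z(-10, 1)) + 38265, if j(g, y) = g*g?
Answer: 55954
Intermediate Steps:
j(g, y) = g²
j(133, Z(-10, 1)) + 38265 = 133² + 38265 = 17689 + 38265 = 55954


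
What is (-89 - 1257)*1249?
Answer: -1681154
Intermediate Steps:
(-89 - 1257)*1249 = -1346*1249 = -1681154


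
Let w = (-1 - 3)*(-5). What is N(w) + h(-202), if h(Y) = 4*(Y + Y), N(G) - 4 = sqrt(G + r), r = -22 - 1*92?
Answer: -1612 + I*sqrt(94) ≈ -1612.0 + 9.6954*I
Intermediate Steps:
w = 20 (w = -4*(-5) = 20)
r = -114 (r = -22 - 92 = -114)
N(G) = 4 + sqrt(-114 + G) (N(G) = 4 + sqrt(G - 114) = 4 + sqrt(-114 + G))
h(Y) = 8*Y (h(Y) = 4*(2*Y) = 8*Y)
N(w) + h(-202) = (4 + sqrt(-114 + 20)) + 8*(-202) = (4 + sqrt(-94)) - 1616 = (4 + I*sqrt(94)) - 1616 = -1612 + I*sqrt(94)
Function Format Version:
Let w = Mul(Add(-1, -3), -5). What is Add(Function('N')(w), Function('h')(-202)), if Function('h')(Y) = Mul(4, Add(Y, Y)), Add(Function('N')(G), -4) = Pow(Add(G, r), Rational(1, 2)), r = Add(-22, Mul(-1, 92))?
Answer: Add(-1612, Mul(I, Pow(94, Rational(1, 2)))) ≈ Add(-1612.0, Mul(9.6954, I))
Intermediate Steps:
w = 20 (w = Mul(-4, -5) = 20)
r = -114 (r = Add(-22, -92) = -114)
Function('N')(G) = Add(4, Pow(Add(-114, G), Rational(1, 2))) (Function('N')(G) = Add(4, Pow(Add(G, -114), Rational(1, 2))) = Add(4, Pow(Add(-114, G), Rational(1, 2))))
Function('h')(Y) = Mul(8, Y) (Function('h')(Y) = Mul(4, Mul(2, Y)) = Mul(8, Y))
Add(Function('N')(w), Function('h')(-202)) = Add(Add(4, Pow(Add(-114, 20), Rational(1, 2))), Mul(8, -202)) = Add(Add(4, Pow(-94, Rational(1, 2))), -1616) = Add(Add(4, Mul(I, Pow(94, Rational(1, 2)))), -1616) = Add(-1612, Mul(I, Pow(94, Rational(1, 2))))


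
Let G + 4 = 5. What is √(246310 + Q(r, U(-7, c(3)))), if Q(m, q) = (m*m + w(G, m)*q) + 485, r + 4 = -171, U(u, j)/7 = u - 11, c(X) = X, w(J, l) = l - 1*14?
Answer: √301234 ≈ 548.85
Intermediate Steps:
G = 1 (G = -4 + 5 = 1)
w(J, l) = -14 + l (w(J, l) = l - 14 = -14 + l)
U(u, j) = -77 + 7*u (U(u, j) = 7*(u - 11) = 7*(-11 + u) = -77 + 7*u)
r = -175 (r = -4 - 171 = -175)
Q(m, q) = 485 + m² + q*(-14 + m) (Q(m, q) = (m*m + (-14 + m)*q) + 485 = (m² + q*(-14 + m)) + 485 = 485 + m² + q*(-14 + m))
√(246310 + Q(r, U(-7, c(3)))) = √(246310 + (485 + (-175)² + (-77 + 7*(-7))*(-14 - 175))) = √(246310 + (485 + 30625 + (-77 - 49)*(-189))) = √(246310 + (485 + 30625 - 126*(-189))) = √(246310 + (485 + 30625 + 23814)) = √(246310 + 54924) = √301234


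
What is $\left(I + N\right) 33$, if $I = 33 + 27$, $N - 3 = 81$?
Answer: $4752$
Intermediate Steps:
$N = 84$ ($N = 3 + 81 = 84$)
$I = 60$
$\left(I + N\right) 33 = \left(60 + 84\right) 33 = 144 \cdot 33 = 4752$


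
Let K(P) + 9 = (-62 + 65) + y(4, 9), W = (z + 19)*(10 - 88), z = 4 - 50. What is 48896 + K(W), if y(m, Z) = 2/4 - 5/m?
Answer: 195557/4 ≈ 48889.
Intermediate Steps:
z = -46
y(m, Z) = ½ - 5/m (y(m, Z) = 2*(¼) - 5/m = ½ - 5/m)
W = 2106 (W = (-46 + 19)*(10 - 88) = -27*(-78) = 2106)
K(P) = -27/4 (K(P) = -9 + ((-62 + 65) + (½)*(-10 + 4)/4) = -9 + (3 + (½)*(¼)*(-6)) = -9 + (3 - ¾) = -9 + 9/4 = -27/4)
48896 + K(W) = 48896 - 27/4 = 195557/4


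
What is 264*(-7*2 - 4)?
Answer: -4752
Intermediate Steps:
264*(-7*2 - 4) = 264*(-14 - 4) = 264*(-18) = -4752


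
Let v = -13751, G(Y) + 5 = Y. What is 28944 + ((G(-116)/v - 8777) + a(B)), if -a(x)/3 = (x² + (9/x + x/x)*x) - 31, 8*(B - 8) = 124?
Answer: 1017890757/55004 ≈ 18506.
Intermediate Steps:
B = 47/2 (B = 8 + (⅛)*124 = 8 + 31/2 = 47/2 ≈ 23.500)
G(Y) = -5 + Y
a(x) = 93 - 3*x² - 3*x*(1 + 9/x) (a(x) = -3*((x² + (9/x + x/x)*x) - 31) = -3*((x² + (9/x + 1)*x) - 31) = -3*((x² + (1 + 9/x)*x) - 31) = -3*((x² + x*(1 + 9/x)) - 31) = -3*(-31 + x² + x*(1 + 9/x)) = 93 - 3*x² - 3*x*(1 + 9/x))
28944 + ((G(-116)/v - 8777) + a(B)) = 28944 + (((-5 - 116)/(-13751) - 8777) + (66 - 3*47/2 - 3*(47/2)²)) = 28944 + ((-121*(-1/13751) - 8777) + (66 - 141/2 - 3*2209/4)) = 28944 + ((121/13751 - 8777) + (66 - 141/2 - 6627/4)) = 28944 + (-120692406/13751 - 6645/4) = 28944 - 574145019/55004 = 1017890757/55004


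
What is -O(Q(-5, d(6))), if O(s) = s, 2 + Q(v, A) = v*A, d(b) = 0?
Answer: 2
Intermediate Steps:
Q(v, A) = -2 + A*v (Q(v, A) = -2 + v*A = -2 + A*v)
-O(Q(-5, d(6))) = -(-2 + 0*(-5)) = -(-2 + 0) = -1*(-2) = 2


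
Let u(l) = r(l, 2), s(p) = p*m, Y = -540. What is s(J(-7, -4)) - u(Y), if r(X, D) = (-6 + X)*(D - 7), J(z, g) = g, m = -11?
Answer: -2686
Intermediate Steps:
r(X, D) = (-7 + D)*(-6 + X) (r(X, D) = (-6 + X)*(-7 + D) = (-7 + D)*(-6 + X))
s(p) = -11*p (s(p) = p*(-11) = -11*p)
u(l) = 30 - 5*l (u(l) = 42 - 7*l - 6*2 + 2*l = 42 - 7*l - 12 + 2*l = 30 - 5*l)
s(J(-7, -4)) - u(Y) = -11*(-4) - (30 - 5*(-540)) = 44 - (30 + 2700) = 44 - 1*2730 = 44 - 2730 = -2686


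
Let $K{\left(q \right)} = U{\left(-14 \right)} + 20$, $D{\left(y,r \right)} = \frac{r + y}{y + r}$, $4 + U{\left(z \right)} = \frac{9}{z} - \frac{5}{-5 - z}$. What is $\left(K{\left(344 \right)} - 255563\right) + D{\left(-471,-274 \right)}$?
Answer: $- \frac{32198947}{126} \approx -2.5555 \cdot 10^{5}$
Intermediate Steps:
$U{\left(z \right)} = -4 - \frac{5}{-5 - z} + \frac{9}{z}$ ($U{\left(z \right)} = -4 - \left(- \frac{9}{z} + \frac{5}{-5 - z}\right) = -4 - \frac{5}{-5 - z} + \frac{9}{z}$)
$D{\left(y,r \right)} = 1$ ($D{\left(y,r \right)} = \frac{r + y}{r + y} = 1$)
$K{\left(q \right)} = \frac{1865}{126}$ ($K{\left(q \right)} = \frac{45 - -84 - 4 \left(-14\right)^{2}}{\left(-14\right) \left(5 - 14\right)} + 20 = - \frac{45 + 84 - 784}{14 \left(-9\right)} + 20 = \left(- \frac{1}{14}\right) \left(- \frac{1}{9}\right) \left(45 + 84 - 784\right) + 20 = \left(- \frac{1}{14}\right) \left(- \frac{1}{9}\right) \left(-655\right) + 20 = - \frac{655}{126} + 20 = \frac{1865}{126}$)
$\left(K{\left(344 \right)} - 255563\right) + D{\left(-471,-274 \right)} = \left(\frac{1865}{126} - 255563\right) + 1 = - \frac{32199073}{126} + 1 = - \frac{32198947}{126}$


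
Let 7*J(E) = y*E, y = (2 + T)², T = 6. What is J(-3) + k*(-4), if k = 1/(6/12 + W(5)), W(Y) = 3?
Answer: -200/7 ≈ -28.571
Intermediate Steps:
k = 2/7 (k = 1/(6/12 + 3) = 1/(6*(1/12) + 3) = 1/(½ + 3) = 1/(7/2) = 2/7 ≈ 0.28571)
y = 64 (y = (2 + 6)² = 8² = 64)
J(E) = 64*E/7 (J(E) = (64*E)/7 = 64*E/7)
J(-3) + k*(-4) = (64/7)*(-3) + (2/7)*(-4) = -192/7 - 8/7 = -200/7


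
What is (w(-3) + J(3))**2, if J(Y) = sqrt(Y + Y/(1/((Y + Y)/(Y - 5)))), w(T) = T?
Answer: (3 - I*sqrt(6))**2 ≈ 3.0 - 14.697*I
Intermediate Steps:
J(Y) = sqrt(Y + 2*Y**2/(-5 + Y)) (J(Y) = sqrt(Y + Y/(1/((2*Y)/(-5 + Y)))) = sqrt(Y + Y/(1/(2*Y/(-5 + Y)))) = sqrt(Y + Y/(((-5 + Y)/(2*Y)))) = sqrt(Y + Y*(2*Y/(-5 + Y))) = sqrt(Y + 2*Y**2/(-5 + Y)))
(w(-3) + J(3))**2 = (-3 + sqrt(3*(-5 + 3*3)/(-5 + 3)))**2 = (-3 + sqrt(3*(-5 + 9)/(-2)))**2 = (-3 + sqrt(3*(-1/2)*4))**2 = (-3 + sqrt(-6))**2 = (-3 + I*sqrt(6))**2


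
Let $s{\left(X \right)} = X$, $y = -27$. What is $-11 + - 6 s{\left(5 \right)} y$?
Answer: $799$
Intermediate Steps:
$-11 + - 6 s{\left(5 \right)} y = -11 + \left(-6\right) 5 \left(-27\right) = -11 - -810 = -11 + 810 = 799$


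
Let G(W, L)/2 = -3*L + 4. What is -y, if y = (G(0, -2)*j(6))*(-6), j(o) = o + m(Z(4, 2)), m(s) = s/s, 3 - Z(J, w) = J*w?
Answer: 840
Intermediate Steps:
Z(J, w) = 3 - J*w
G(W, L) = 8 - 6*L (G(W, L) = 2*(-3*L + 4) = 2*(4 - 3*L) = 8 - 6*L)
m(s) = 1
j(o) = 1 + o (j(o) = o + 1 = 1 + o)
y = -840 (y = ((8 - 6*(-2))*(1 + 6))*(-6) = ((8 + 12)*7)*(-6) = (20*7)*(-6) = 140*(-6) = -840)
-y = -1*(-840) = 840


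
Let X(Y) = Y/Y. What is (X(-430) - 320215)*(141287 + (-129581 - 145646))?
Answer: 42889463160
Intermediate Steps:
X(Y) = 1
(X(-430) - 320215)*(141287 + (-129581 - 145646)) = (1 - 320215)*(141287 + (-129581 - 145646)) = -320214*(141287 - 275227) = -320214*(-133940) = 42889463160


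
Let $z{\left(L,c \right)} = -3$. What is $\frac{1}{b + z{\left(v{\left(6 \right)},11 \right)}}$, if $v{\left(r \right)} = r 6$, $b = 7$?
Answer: $\frac{1}{4} \approx 0.25$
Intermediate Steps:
$v{\left(r \right)} = 6 r$
$\frac{1}{b + z{\left(v{\left(6 \right)},11 \right)}} = \frac{1}{7 - 3} = \frac{1}{4}$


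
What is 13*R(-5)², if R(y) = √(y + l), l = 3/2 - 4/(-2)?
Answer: -39/2 ≈ -19.500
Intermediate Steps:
l = 7/2 (l = 3*(½) - 4*(-½) = 3/2 + 2 = 7/2 ≈ 3.5000)
R(y) = √(7/2 + y) (R(y) = √(y + 7/2) = √(7/2 + y))
13*R(-5)² = 13*(√(14 + 4*(-5))/2)² = 13*(√(14 - 20)/2)² = 13*(√(-6)/2)² = 13*((I*√6)/2)² = 13*(I*√6/2)² = 13*(-3/2) = -39/2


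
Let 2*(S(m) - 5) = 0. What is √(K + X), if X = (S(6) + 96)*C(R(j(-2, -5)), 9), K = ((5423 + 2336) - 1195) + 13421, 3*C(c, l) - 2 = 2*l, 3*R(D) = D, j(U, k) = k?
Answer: 5*√7437/3 ≈ 143.73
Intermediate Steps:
R(D) = D/3
C(c, l) = ⅔ + 2*l/3 (C(c, l) = ⅔ + (2*l)/3 = ⅔ + 2*l/3)
S(m) = 5 (S(m) = 5 + (½)*0 = 5 + 0 = 5)
K = 19985 (K = (7759 - 1195) + 13421 = 6564 + 13421 = 19985)
X = 2020/3 (X = (5 + 96)*(⅔ + (⅔)*9) = 101*(⅔ + 6) = 101*(20/3) = 2020/3 ≈ 673.33)
√(K + X) = √(19985 + 2020/3) = √(61975/3) = 5*√7437/3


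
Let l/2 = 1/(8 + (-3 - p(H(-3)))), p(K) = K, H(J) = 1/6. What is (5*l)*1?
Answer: 60/29 ≈ 2.0690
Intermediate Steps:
H(J) = ⅙
l = 12/29 (l = 2/(8 + (-3 - 1*⅙)) = 2/(8 + (-3 - ⅙)) = 2/(8 - 19/6) = 2/(29/6) = 2*(6/29) = 12/29 ≈ 0.41379)
(5*l)*1 = (5*(12/29))*1 = (60/29)*1 = 60/29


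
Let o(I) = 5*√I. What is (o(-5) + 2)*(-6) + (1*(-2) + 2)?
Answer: -12 - 30*I*√5 ≈ -12.0 - 67.082*I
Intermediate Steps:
(o(-5) + 2)*(-6) + (1*(-2) + 2) = (5*√(-5) + 2)*(-6) + (1*(-2) + 2) = (5*(I*√5) + 2)*(-6) + (-2 + 2) = (5*I*√5 + 2)*(-6) + 0 = (2 + 5*I*√5)*(-6) + 0 = (-12 - 30*I*√5) + 0 = -12 - 30*I*√5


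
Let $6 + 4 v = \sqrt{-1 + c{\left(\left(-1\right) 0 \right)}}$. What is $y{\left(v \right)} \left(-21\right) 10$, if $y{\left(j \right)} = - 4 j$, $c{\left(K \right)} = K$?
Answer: $-1260 + 210 i \approx -1260.0 + 210.0 i$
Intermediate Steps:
$v = - \frac{3}{2} + \frac{i}{4}$ ($v = - \frac{3}{2} + \frac{\sqrt{-1 - 0}}{4} = - \frac{3}{2} + \frac{\sqrt{-1 + 0}}{4} = - \frac{3}{2} + \frac{\sqrt{-1}}{4} = - \frac{3}{2} + \frac{i}{4} \approx -1.5 + 0.25 i$)
$y{\left(v \right)} \left(-21\right) 10 = - 4 \left(- \frac{3}{2} + \frac{i}{4}\right) \left(-21\right) 10 = \left(6 - i\right) \left(-21\right) 10 = \left(-126 + 21 i\right) 10 = -1260 + 210 i$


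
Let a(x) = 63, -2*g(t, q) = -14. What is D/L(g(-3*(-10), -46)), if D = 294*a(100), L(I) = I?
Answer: 2646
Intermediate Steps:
g(t, q) = 7 (g(t, q) = -½*(-14) = 7)
D = 18522 (D = 294*63 = 18522)
D/L(g(-3*(-10), -46)) = 18522/7 = 18522*(⅐) = 2646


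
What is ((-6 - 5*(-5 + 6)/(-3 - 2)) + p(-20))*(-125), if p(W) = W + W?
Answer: 5625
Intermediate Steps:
p(W) = 2*W
((-6 - 5*(-5 + 6)/(-3 - 2)) + p(-20))*(-125) = ((-6 - 5*(-5 + 6)/(-3 - 2)) + 2*(-20))*(-125) = ((-6 - 5/(-5)) - 40)*(-125) = ((-6 - 5*(-1)/5) - 40)*(-125) = ((-6 - 5*(-1/5)) - 40)*(-125) = ((-6 + 1) - 40)*(-125) = (-5 - 40)*(-125) = -45*(-125) = 5625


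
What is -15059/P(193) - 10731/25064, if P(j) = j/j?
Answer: -377449507/25064 ≈ -15059.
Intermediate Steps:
P(j) = 1
-15059/P(193) - 10731/25064 = -15059/1 - 10731/25064 = -15059*1 - 10731*1/25064 = -15059 - 10731/25064 = -377449507/25064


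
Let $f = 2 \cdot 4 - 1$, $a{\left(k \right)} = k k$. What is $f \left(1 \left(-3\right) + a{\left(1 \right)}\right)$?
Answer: $-14$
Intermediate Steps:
$a{\left(k \right)} = k^{2}$
$f = 7$ ($f = 8 - 1 = 7$)
$f \left(1 \left(-3\right) + a{\left(1 \right)}\right) = 7 \left(1 \left(-3\right) + 1^{2}\right) = 7 \left(-3 + 1\right) = 7 \left(-2\right) = -14$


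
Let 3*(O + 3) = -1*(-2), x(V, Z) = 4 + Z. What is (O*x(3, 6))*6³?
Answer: -5040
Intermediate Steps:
O = -7/3 (O = -3 + (-1*(-2))/3 = -3 + (⅓)*2 = -3 + ⅔ = -7/3 ≈ -2.3333)
(O*x(3, 6))*6³ = -7*(4 + 6)/3*6³ = -7/3*10*216 = -70/3*216 = -5040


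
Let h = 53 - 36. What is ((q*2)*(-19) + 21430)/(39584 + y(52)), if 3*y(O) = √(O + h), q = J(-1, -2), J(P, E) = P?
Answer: 2549367936/4700679145 - 21468*√69/4700679145 ≈ 0.54230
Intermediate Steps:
h = 17
q = -1
y(O) = √(17 + O)/3 (y(O) = √(O + 17)/3 = √(17 + O)/3)
((q*2)*(-19) + 21430)/(39584 + y(52)) = (-1*2*(-19) + 21430)/(39584 + √(17 + 52)/3) = (-2*(-19) + 21430)/(39584 + √69/3) = (38 + 21430)/(39584 + √69/3) = 21468/(39584 + √69/3)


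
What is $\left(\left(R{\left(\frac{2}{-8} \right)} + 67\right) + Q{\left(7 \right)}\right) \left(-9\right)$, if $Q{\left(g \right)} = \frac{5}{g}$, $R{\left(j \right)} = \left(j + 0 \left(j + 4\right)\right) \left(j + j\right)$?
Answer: $- \frac{34191}{56} \approx -610.55$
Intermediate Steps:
$R{\left(j \right)} = 2 j^{2}$ ($R{\left(j \right)} = \left(j + 0 \left(4 + j\right)\right) 2 j = \left(j + 0\right) 2 j = j 2 j = 2 j^{2}$)
$\left(\left(R{\left(\frac{2}{-8} \right)} + 67\right) + Q{\left(7 \right)}\right) \left(-9\right) = \left(\left(2 \left(\frac{2}{-8}\right)^{2} + 67\right) + \frac{5}{7}\right) \left(-9\right) = \left(\left(2 \left(2 \left(- \frac{1}{8}\right)\right)^{2} + 67\right) + 5 \cdot \frac{1}{7}\right) \left(-9\right) = \left(\left(2 \left(- \frac{1}{4}\right)^{2} + 67\right) + \frac{5}{7}\right) \left(-9\right) = \left(\left(2 \cdot \frac{1}{16} + 67\right) + \frac{5}{7}\right) \left(-9\right) = \left(\left(\frac{1}{8} + 67\right) + \frac{5}{7}\right) \left(-9\right) = \left(\frac{537}{8} + \frac{5}{7}\right) \left(-9\right) = \frac{3799}{56} \left(-9\right) = - \frac{34191}{56}$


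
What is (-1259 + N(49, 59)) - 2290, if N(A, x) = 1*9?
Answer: -3540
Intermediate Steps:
N(A, x) = 9
(-1259 + N(49, 59)) - 2290 = (-1259 + 9) - 2290 = -1250 - 2290 = -3540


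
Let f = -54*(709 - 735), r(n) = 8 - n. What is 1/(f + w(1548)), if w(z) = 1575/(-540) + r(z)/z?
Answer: 1548/2167337 ≈ 0.00071424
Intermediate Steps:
w(z) = -35/12 + (8 - z)/z (w(z) = 1575/(-540) + (8 - z)/z = 1575*(-1/540) + (8 - z)/z = -35/12 + (8 - z)/z)
f = 1404 (f = -54*(-26) = 1404)
1/(f + w(1548)) = 1/(1404 + (-47/12 + 8/1548)) = 1/(1404 + (-47/12 + 8*(1/1548))) = 1/(1404 + (-47/12 + 2/387)) = 1/(1404 - 6055/1548) = 1/(2167337/1548) = 1548/2167337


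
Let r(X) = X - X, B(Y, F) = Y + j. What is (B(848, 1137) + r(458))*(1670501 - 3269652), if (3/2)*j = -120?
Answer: -1228147968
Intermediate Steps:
j = -80 (j = (⅔)*(-120) = -80)
B(Y, F) = -80 + Y (B(Y, F) = Y - 80 = -80 + Y)
r(X) = 0
(B(848, 1137) + r(458))*(1670501 - 3269652) = ((-80 + 848) + 0)*(1670501 - 3269652) = (768 + 0)*(-1599151) = 768*(-1599151) = -1228147968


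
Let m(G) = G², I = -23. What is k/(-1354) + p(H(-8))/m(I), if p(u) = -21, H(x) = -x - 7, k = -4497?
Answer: 2350479/716266 ≈ 3.2816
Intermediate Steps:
H(x) = -7 - x
k/(-1354) + p(H(-8))/m(I) = -4497/(-1354) - 21/((-23)²) = -4497*(-1/1354) - 21/529 = 4497/1354 - 21*1/529 = 4497/1354 - 21/529 = 2350479/716266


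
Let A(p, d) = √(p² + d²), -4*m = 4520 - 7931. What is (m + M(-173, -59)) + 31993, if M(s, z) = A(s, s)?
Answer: 131383/4 + 173*√2 ≈ 33090.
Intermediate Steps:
m = 3411/4 (m = -(4520 - 7931)/4 = -¼*(-3411) = 3411/4 ≈ 852.75)
A(p, d) = √(d² + p²)
M(s, z) = √2*√(s²) (M(s, z) = √(s² + s²) = √(2*s²) = √2*√(s²))
(m + M(-173, -59)) + 31993 = (3411/4 + √2*√((-173)²)) + 31993 = (3411/4 + √2*√29929) + 31993 = (3411/4 + √2*173) + 31993 = (3411/4 + 173*√2) + 31993 = 131383/4 + 173*√2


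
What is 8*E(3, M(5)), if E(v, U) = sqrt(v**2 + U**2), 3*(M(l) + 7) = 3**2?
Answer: 40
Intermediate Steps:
M(l) = -4 (M(l) = -7 + (1/3)*3**2 = -7 + (1/3)*9 = -7 + 3 = -4)
E(v, U) = sqrt(U**2 + v**2)
8*E(3, M(5)) = 8*sqrt((-4)**2 + 3**2) = 8*sqrt(16 + 9) = 8*sqrt(25) = 8*5 = 40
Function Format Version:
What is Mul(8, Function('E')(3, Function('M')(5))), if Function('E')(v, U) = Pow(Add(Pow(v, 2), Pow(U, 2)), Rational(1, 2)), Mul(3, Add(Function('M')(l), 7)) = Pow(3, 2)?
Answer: 40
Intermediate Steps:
Function('M')(l) = -4 (Function('M')(l) = Add(-7, Mul(Rational(1, 3), Pow(3, 2))) = Add(-7, Mul(Rational(1, 3), 9)) = Add(-7, 3) = -4)
Function('E')(v, U) = Pow(Add(Pow(U, 2), Pow(v, 2)), Rational(1, 2))
Mul(8, Function('E')(3, Function('M')(5))) = Mul(8, Pow(Add(Pow(-4, 2), Pow(3, 2)), Rational(1, 2))) = Mul(8, Pow(Add(16, 9), Rational(1, 2))) = Mul(8, Pow(25, Rational(1, 2))) = Mul(8, 5) = 40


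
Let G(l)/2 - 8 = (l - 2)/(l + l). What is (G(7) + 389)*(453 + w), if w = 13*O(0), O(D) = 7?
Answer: 1544960/7 ≈ 2.2071e+5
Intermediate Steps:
G(l) = 16 + (-2 + l)/l (G(l) = 16 + 2*((l - 2)/(l + l)) = 16 + 2*((-2 + l)/((2*l))) = 16 + 2*((-2 + l)*(1/(2*l))) = 16 + 2*((-2 + l)/(2*l)) = 16 + (-2 + l)/l)
w = 91 (w = 13*7 = 91)
(G(7) + 389)*(453 + w) = ((17 - 2/7) + 389)*(453 + 91) = ((17 - 2*⅐) + 389)*544 = ((17 - 2/7) + 389)*544 = (117/7 + 389)*544 = (2840/7)*544 = 1544960/7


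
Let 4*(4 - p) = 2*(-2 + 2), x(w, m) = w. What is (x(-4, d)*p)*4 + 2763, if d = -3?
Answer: 2699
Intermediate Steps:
p = 4 (p = 4 - (-2 + 2)/2 = 4 - 0/2 = 4 - ¼*0 = 4 + 0 = 4)
(x(-4, d)*p)*4 + 2763 = -4*4*4 + 2763 = -16*4 + 2763 = -64 + 2763 = 2699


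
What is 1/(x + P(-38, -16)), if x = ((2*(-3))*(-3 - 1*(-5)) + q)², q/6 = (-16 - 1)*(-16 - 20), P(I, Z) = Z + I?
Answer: 1/13395546 ≈ 7.4652e-8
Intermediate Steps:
P(I, Z) = I + Z
q = 3672 (q = 6*((-16 - 1)*(-16 - 20)) = 6*(-17*(-36)) = 6*612 = 3672)
x = 13395600 (x = ((2*(-3))*(-3 - 1*(-5)) + 3672)² = (-6*(-3 + 5) + 3672)² = (-6*2 + 3672)² = (-12 + 3672)² = 3660² = 13395600)
1/(x + P(-38, -16)) = 1/(13395600 + (-38 - 16)) = 1/(13395600 - 54) = 1/13395546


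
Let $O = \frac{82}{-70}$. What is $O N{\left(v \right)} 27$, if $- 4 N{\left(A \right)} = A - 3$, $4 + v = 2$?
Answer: $- \frac{1107}{28} \approx -39.536$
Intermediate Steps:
$v = -2$ ($v = -4 + 2 = -2$)
$N{\left(A \right)} = \frac{3}{4} - \frac{A}{4}$ ($N{\left(A \right)} = - \frac{A - 3}{4} = - \frac{-3 + A}{4} = \frac{3}{4} - \frac{A}{4}$)
$O = - \frac{41}{35}$ ($O = 82 \left(- \frac{1}{70}\right) = - \frac{41}{35} \approx -1.1714$)
$O N{\left(v \right)} 27 = - \frac{41 \left(\frac{3}{4} - - \frac{1}{2}\right)}{35} \cdot 27 = - \frac{41 \left(\frac{3}{4} + \frac{1}{2}\right)}{35} \cdot 27 = \left(- \frac{41}{35}\right) \frac{5}{4} \cdot 27 = \left(- \frac{41}{28}\right) 27 = - \frac{1107}{28}$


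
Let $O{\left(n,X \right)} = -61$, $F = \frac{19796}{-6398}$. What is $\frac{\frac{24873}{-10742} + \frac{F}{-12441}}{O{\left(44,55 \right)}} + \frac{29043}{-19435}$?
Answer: $- \frac{8111695341404399}{5569646936812530} \approx -1.4564$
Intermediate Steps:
$F = - \frac{1414}{457}$ ($F = 19796 \left(- \frac{1}{6398}\right) = - \frac{1414}{457} \approx -3.0941$)
$\frac{\frac{24873}{-10742} + \frac{F}{-12441}}{O{\left(44,55 \right)}} + \frac{29043}{-19435} = \frac{\frac{24873}{-10742} - \frac{1414}{457 \left(-12441\right)}}{-61} + \frac{29043}{-19435} = \left(24873 \left(- \frac{1}{10742}\right) - - \frac{1414}{5685537}\right) \left(- \frac{1}{61}\right) + 29043 \left(- \frac{1}{19435}\right) = \left(- \frac{24873}{10742} + \frac{1414}{5685537}\right) \left(- \frac{1}{61}\right) - \frac{29043}{19435} = \left(- \frac{141401172613}{61074038454}\right) \left(- \frac{1}{61}\right) - \frac{29043}{19435} = \frac{141401172613}{3725516345694} - \frac{29043}{19435} = - \frac{8111695341404399}{5569646936812530}$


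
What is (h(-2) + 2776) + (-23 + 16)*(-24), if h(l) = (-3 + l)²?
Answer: 2969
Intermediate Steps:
(h(-2) + 2776) + (-23 + 16)*(-24) = ((-3 - 2)² + 2776) + (-23 + 16)*(-24) = ((-5)² + 2776) - 7*(-24) = (25 + 2776) + 168 = 2801 + 168 = 2969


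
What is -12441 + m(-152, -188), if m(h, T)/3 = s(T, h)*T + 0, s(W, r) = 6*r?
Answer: 501927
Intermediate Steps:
m(h, T) = 18*T*h (m(h, T) = 3*((6*h)*T + 0) = 3*(6*T*h + 0) = 3*(6*T*h) = 18*T*h)
-12441 + m(-152, -188) = -12441 + 18*(-188)*(-152) = -12441 + 514368 = 501927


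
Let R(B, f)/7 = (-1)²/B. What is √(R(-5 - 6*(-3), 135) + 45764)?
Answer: √7734207/13 ≈ 213.93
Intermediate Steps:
R(B, f) = 7/B (R(B, f) = 7*((-1)²/B) = 7*(1/B) = 7/B)
√(R(-5 - 6*(-3), 135) + 45764) = √(7/(-5 - 6*(-3)) + 45764) = √(7/(-5 + 18) + 45764) = √(7/13 + 45764) = √(594939/13) = √7734207/13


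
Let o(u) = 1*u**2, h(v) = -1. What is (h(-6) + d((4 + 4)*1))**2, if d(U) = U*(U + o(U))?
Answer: 330625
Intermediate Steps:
o(u) = u**2
d(U) = U*(U + U**2)
(h(-6) + d((4 + 4)*1))**2 = (-1 + ((4 + 4)*1)**2*(1 + (4 + 4)*1))**2 = (-1 + (8*1)**2*(1 + 8*1))**2 = (-1 + 8**2*(1 + 8))**2 = (-1 + 64*9)**2 = (-1 + 576)**2 = 575**2 = 330625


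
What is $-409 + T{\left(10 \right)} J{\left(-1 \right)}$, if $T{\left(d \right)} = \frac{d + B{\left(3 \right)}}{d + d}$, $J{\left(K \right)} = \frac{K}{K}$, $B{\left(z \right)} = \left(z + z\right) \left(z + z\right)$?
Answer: $- \frac{4067}{10} \approx -406.7$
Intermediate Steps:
$B{\left(z \right)} = 4 z^{2}$ ($B{\left(z \right)} = 2 z 2 z = 4 z^{2}$)
$J{\left(K \right)} = 1$
$T{\left(d \right)} = \frac{36 + d}{2 d}$ ($T{\left(d \right)} = \frac{d + 4 \cdot 3^{2}}{d + d} = \frac{d + 4 \cdot 9}{2 d} = \left(d + 36\right) \frac{1}{2 d} = \left(36 + d\right) \frac{1}{2 d} = \frac{36 + d}{2 d}$)
$-409 + T{\left(10 \right)} J{\left(-1 \right)} = -409 + \frac{36 + 10}{2 \cdot 10} \cdot 1 = -409 + \frac{1}{2} \cdot \frac{1}{10} \cdot 46 \cdot 1 = -409 + \frac{23}{10} \cdot 1 = -409 + \frac{23}{10} = - \frac{4067}{10}$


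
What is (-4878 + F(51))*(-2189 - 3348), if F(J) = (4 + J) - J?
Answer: 26987338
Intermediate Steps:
F(J) = 4
(-4878 + F(51))*(-2189 - 3348) = (-4878 + 4)*(-2189 - 3348) = -4874*(-5537) = 26987338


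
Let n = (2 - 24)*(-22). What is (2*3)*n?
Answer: 2904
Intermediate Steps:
n = 484 (n = -22*(-22) = 484)
(2*3)*n = (2*3)*484 = 6*484 = 2904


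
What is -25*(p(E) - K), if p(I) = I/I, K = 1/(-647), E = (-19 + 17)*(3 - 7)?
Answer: -16200/647 ≈ -25.039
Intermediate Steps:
E = 8 (E = -2*(-4) = 8)
K = -1/647 ≈ -0.0015456
p(I) = 1
-25*(p(E) - K) = -25*(1 - 1*(-1/647)) = -25*(1 + 1/647) = -25*648/647 = -16200/647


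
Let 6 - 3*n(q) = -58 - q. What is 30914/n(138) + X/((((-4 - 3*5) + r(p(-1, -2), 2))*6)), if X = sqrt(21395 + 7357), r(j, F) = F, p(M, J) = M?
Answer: 46371/101 - 2*sqrt(1797)/51 ≈ 457.46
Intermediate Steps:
n(q) = 64/3 + q/3 (n(q) = 2 - (-58 - q)/3 = 2 + (58/3 + q/3) = 64/3 + q/3)
X = 4*sqrt(1797) (X = sqrt(28752) = 4*sqrt(1797) ≈ 169.56)
30914/n(138) + X/((((-4 - 3*5) + r(p(-1, -2), 2))*6)) = 30914/(64/3 + (1/3)*138) + (4*sqrt(1797))/((((-4 - 3*5) + 2)*6)) = 30914/(64/3 + 46) + (4*sqrt(1797))/((((-4 - 15) + 2)*6)) = 30914/(202/3) + (4*sqrt(1797))/(((-19 + 2)*6)) = 30914*(3/202) + (4*sqrt(1797))/((-17*6)) = 46371/101 + (4*sqrt(1797))/(-102) = 46371/101 + (4*sqrt(1797))*(-1/102) = 46371/101 - 2*sqrt(1797)/51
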